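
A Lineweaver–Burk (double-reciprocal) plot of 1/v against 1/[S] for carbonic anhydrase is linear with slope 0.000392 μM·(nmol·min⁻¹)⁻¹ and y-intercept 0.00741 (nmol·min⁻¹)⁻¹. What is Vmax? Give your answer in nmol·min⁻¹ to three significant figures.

The y-intercept of a Lineweaver–Burk plot equals 1/Vmax, so Vmax = 1/0.00741 = 135 nmol·min⁻¹.

135 nmol·min⁻¹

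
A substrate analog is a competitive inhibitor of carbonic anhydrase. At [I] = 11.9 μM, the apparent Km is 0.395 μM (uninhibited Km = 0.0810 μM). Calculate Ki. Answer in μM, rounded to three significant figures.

Competitive: Km,app = α·Km with α = 1 + [I]/Ki.
α = Km,app/Km = 0.395/0.0810 = 4.877.
Ki = [I]/(α − 1) = 11.9/3.877 = 3.07 μM.

3.07 μM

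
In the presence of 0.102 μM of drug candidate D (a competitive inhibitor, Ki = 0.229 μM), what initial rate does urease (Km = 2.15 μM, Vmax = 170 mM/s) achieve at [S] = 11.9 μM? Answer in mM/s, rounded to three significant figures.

135 mM/s

α = 1 + [I]/Ki = 1 + 0.102/0.229 = 1.445.
For a competitive inhibitor, Vmax is unchanged and the apparent Km becomes α·Km: Km,app = 3.11 μM, Vmax,app = 170 mM/s.
v = Vmax,app·[S]/(Km,app + [S]) = 170 × 11.9/(3.11 + 11.9) = 135 mM/s.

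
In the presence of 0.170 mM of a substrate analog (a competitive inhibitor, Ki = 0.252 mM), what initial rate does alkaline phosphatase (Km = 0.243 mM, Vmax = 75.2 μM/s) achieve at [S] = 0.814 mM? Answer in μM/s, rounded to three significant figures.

50.1 μM/s

α = 1 + [I]/Ki = 1 + 0.170/0.252 = 1.675.
For a competitive inhibitor, Vmax is unchanged and the apparent Km becomes α·Km: Km,app = 0.407 mM, Vmax,app = 75.2 μM/s.
v = Vmax,app·[S]/(Km,app + [S]) = 75.2 × 0.814/(0.407 + 0.814) = 50.1 μM/s.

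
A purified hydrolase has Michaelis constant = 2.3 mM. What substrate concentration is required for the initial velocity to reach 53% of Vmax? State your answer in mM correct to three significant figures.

2.59 mM

v/Vmax = [S]/(Km+[S]) = 0.53, so [S] = Km·0.53/(1 − 0.53) = 2.3 × 1.128.
[S] = 2.59 mM.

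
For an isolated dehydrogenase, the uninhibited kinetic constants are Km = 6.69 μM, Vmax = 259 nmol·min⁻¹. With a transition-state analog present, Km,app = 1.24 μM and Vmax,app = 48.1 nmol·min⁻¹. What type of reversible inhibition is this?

Both Km and Vmax decrease by the same factor (~5.38-fold) — characteristic of uncompetitive inhibition.

uncompetitive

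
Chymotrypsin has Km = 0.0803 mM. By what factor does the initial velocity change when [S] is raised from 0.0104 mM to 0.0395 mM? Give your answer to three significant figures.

2.88

The fractional saturations are [S]/(Km+[S]) = 0.0104/0.09070 = 0.1147 and 0.0395/0.1198 = 0.3297.
v₂/v₁ is just their ratio: 0.3297/0.1147 = 2.88.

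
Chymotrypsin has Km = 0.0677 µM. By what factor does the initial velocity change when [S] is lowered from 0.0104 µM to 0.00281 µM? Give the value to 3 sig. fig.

0.299

The fractional saturations are [S]/(Km+[S]) = 0.0104/0.07810 = 0.1332 and 0.00281/0.07051 = 0.03985.
v₂/v₁ is just their ratio: 0.03985/0.1332 = 0.299.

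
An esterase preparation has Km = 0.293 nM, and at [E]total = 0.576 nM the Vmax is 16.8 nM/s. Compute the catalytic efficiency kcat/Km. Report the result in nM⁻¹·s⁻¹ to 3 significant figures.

kcat = Vmax/[E]total = 16.8/0.576 = 29.2 s⁻¹.
kcat/Km = 29.2/0.293 = 99.5 nM⁻¹·s⁻¹.

99.5 nM⁻¹·s⁻¹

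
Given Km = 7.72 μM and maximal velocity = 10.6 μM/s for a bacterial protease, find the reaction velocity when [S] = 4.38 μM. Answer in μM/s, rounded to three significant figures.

v = Vmax·[S]/(Km + [S]) = 10.6 × 4.38 / (7.72 + 4.38)
  = 46.43 / 12.10 = 3.84 μM/s.

3.84 μM/s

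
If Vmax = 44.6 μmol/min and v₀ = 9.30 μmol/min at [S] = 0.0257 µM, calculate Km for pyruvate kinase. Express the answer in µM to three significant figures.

v/Vmax = 9.30/44.6 = 0.2085 = [S]/(Km+[S]).
So Km + [S] = [S]/0.2085 = 0.1232 µM, giving Km = 0.1232 − 0.0257 = 0.0975 µM.

0.0975 µM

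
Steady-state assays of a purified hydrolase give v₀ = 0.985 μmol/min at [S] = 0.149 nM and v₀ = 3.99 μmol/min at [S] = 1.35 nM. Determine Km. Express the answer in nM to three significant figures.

0.822 nM

In reciprocal form, 1/v = (Km/Vmax)·(1/[S]) + 1/Vmax. The two points give (1/[S], 1/v) = (6.711, 1.015) and (0.7407, 0.2506).
Slope = (1.015 − 0.2506)/(6.711 − 0.7407) = 0.1281; intercept = 1.015 − 0.1281×6.711 = 0.1558.
Vmax = 1/intercept = 6.42 μmol/min; Km = slope × Vmax = 0.1281 × 6.42 = 0.822 nM.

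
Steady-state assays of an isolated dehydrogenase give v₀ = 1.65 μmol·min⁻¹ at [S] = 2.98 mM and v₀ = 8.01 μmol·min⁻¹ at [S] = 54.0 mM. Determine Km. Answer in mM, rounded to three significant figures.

15.7 mM

In reciprocal form, 1/v = (Km/Vmax)·(1/[S]) + 1/Vmax. The two points give (1/[S], 1/v) = (0.3356, 0.6061) and (0.01852, 0.1248).
Slope = (0.6061 − 0.1248)/(0.3356 − 0.01852) = 1.518; intercept = 0.6061 − 1.518×0.3356 = 0.09674.
Vmax = 1/intercept = 10.3 μmol·min⁻¹; Km = slope × Vmax = 1.518 × 10.3 = 15.7 mM.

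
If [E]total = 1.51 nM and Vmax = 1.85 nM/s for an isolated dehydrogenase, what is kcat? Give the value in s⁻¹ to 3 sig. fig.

1.23 s⁻¹

kcat = Vmax/[E]total = 1.85 nM/s / 1.51 nM = 1.23 s⁻¹.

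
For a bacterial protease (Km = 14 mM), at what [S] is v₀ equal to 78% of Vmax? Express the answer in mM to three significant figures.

v/Vmax = [S]/(Km+[S]) = 0.78, so [S] = Km·0.78/(1 − 0.78) = 14 × 3.545.
[S] = 49.6 mM.

49.6 mM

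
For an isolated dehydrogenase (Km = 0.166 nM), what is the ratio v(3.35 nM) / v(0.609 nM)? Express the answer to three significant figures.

1.21

The fractional saturations are [S]/(Km+[S]) = 0.609/0.7750 = 0.7858 and 3.35/3.516 = 0.9528.
v₂/v₁ is just their ratio: 0.9528/0.7858 = 1.21.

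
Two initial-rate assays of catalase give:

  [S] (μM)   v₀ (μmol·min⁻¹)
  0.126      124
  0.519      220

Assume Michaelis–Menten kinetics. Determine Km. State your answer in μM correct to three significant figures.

From v = Vmax[S]/(Km+[S]), each point gives Vmax = v(Km+[S])/[S].
Equating: 124(Km+0.126)/0.126 = 220(Km+0.519)/0.519.
984.1·Km + 124 = 423.9·Km + 220, so (984.1 − 423.9)·Km = 220 − 124.
Km = 96.00/560.2 = 0.171 μM; then Vmax = 124(0.171+0.126)/0.126 = 293 μmol·min⁻¹.

0.171 μM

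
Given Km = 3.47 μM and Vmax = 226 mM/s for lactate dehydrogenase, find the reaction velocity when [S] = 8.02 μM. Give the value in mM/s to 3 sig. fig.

158 mM/s

v = Vmax·[S]/(Km + [S]) = 226 × 8.02 / (3.47 + 8.02)
  = 1813 / 11.49 = 158 mM/s.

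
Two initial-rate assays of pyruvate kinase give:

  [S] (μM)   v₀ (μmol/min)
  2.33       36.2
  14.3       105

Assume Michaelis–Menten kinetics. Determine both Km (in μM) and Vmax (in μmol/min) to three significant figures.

Km = 8.40 μM; Vmax = 167 μmol/min

From v = Vmax[S]/(Km+[S]), each point gives Vmax = v(Km+[S])/[S].
Equating: 36.2(Km+2.33)/2.33 = 105(Km+14.3)/14.3.
15.54·Km + 36.2 = 7.343·Km + 105, so (15.54 − 7.343)·Km = 105 − 36.2.
Km = 68.80/8.194 = 8.40 μM; then Vmax = 36.2(8.40+2.33)/2.33 = 167 μmol/min.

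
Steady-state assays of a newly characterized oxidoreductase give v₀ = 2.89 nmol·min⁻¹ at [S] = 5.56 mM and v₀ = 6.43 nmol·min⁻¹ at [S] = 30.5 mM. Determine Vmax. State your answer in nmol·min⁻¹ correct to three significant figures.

From v = Vmax[S]/(Km+[S]), each point gives Vmax = v(Km+[S])/[S].
Equating: 2.89(Km+5.56)/5.56 = 6.43(Km+30.5)/30.5.
0.5198·Km + 2.89 = 0.2108·Km + 6.43, so (0.5198 − 0.2108)·Km = 6.43 − 2.89.
Km = 3.540/0.3090 = 11.5 mM; then Vmax = 2.89(11.5+5.56)/5.56 = 8.85 nmol·min⁻¹.

8.85 nmol·min⁻¹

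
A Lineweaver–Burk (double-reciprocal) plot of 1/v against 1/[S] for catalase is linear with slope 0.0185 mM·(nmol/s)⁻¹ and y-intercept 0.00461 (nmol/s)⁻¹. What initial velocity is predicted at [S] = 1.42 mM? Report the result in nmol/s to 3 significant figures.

56.7 nmol/s

The y-intercept is 1/Vmax, so Vmax = 1/0.00461 = 217 nmol/s.
The slope is Km/Vmax, so Km = 0.0185 × 217 = 4.01 mM.
Then v = 217 × 1.42/(4.01 + 1.42) = 56.7 nmol/s.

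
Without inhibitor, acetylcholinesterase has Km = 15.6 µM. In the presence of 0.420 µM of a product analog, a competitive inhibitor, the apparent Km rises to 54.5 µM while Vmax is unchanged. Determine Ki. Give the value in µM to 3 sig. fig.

0.168 µM

Competitive: Km,app = α·Km with α = 1 + [I]/Ki.
α = Km,app/Km = 54.5/15.6 = 3.494.
Since α = 1 + [I]/Ki, [I]/Ki = 3.494 − 1 = 2.494 and Ki = 0.420/2.494 = 0.168 µM.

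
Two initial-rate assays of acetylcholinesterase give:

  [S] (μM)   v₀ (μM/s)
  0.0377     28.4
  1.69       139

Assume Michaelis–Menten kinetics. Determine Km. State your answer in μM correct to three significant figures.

0.165 μM

From v = Vmax[S]/(Km+[S]), each point gives Vmax = v(Km+[S])/[S].
Equating: 28.4(Km+0.0377)/0.0377 = 139(Km+1.69)/1.69.
753.3·Km + 28.4 = 82.25·Km + 139, so (753.3 − 82.25)·Km = 139 − 28.4.
Km = 110.6/671.1 = 0.165 μM; then Vmax = 28.4(0.165+0.0377)/0.0377 = 153 μM/s.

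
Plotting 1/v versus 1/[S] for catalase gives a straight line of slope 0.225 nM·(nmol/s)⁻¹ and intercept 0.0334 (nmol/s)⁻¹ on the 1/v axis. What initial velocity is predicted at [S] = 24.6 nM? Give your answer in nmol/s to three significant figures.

The y-intercept is 1/Vmax, so Vmax = 1/0.0334 = 29.9 nmol/s.
The slope is Km/Vmax, so Km = 0.225 × 29.9 = 6.74 nM.
Then v = 29.9 × 24.6/(6.74 + 24.6) = 23.5 nmol/s.

23.5 nmol/s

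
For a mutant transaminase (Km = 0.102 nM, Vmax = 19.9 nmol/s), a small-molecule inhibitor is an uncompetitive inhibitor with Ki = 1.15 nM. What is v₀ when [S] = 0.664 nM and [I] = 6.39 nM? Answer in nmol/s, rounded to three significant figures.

2.97 nmol/s

α = 1 + [I]/Ki = 1 + 6.39/1.15 = 6.557.
For an uncompetitive inhibitor, both parameters are divided by α, giving Vmax/α and Km/α: Km,app = 0.0156 nM, Vmax,app = 3.04 nmol/s.
v = Vmax,app·[S]/(Km,app + [S]) = 3.04 × 0.664/(0.0156 + 0.664) = 2.97 nmol/s.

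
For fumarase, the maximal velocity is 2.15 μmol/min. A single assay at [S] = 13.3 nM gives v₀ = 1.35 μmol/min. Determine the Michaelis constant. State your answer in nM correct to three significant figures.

7.88 nM

From v = Vmax[S]/(Km+[S]), Km = [S](Vmax − v)/v.
Km = 13.3 × (2.15 − 1.35) / 1.35 = 10.64/1.35 = 7.88 nM.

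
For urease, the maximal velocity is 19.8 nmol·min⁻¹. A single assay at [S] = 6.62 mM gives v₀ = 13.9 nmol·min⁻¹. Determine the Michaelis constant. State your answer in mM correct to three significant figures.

2.81 mM

From v = Vmax[S]/(Km+[S]), Km = [S](Vmax − v)/v.
Km = 6.62 × (19.8 − 13.9) / 13.9 = 39.06/13.9 = 2.81 mM.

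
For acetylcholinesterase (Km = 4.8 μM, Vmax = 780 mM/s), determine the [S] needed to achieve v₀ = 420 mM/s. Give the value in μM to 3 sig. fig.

Rearranging v = Vmax[S]/(Km+[S]) gives [S] = Km·v/(Vmax − v).
[S] = 4.8 × 420 / (780 − 420) = 2016/360.0 = 5.60 μM.

5.60 μM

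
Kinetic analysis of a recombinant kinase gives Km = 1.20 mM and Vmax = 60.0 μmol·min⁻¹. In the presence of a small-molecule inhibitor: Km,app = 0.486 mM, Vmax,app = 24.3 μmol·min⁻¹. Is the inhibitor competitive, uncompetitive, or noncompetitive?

uncompetitive

Both Km and Vmax decrease by the same factor (~2.47-fold) — characteristic of uncompetitive inhibition.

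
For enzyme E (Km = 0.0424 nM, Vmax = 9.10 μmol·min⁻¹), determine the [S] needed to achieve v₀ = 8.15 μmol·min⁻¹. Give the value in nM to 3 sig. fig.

0.364 nM

The required fractional saturation is v/Vmax = 8.15/9.10 = 0.8956.
Then [S]/(Km+[S]) = 0.8956 ⇒ [S] = 0.0424 × 0.8956/(1 − 0.8956) = 0.364 nM.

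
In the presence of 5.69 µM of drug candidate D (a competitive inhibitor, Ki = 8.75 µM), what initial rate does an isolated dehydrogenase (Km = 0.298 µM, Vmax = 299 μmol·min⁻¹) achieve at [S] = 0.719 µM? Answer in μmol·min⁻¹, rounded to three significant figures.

178 μmol·min⁻¹

α = 1 + [I]/Ki = 1 + 5.69/8.75 = 1.650.
For a competitive inhibitor, Vmax is unchanged and the apparent Km becomes α·Km: Km,app = 0.492 µM, Vmax,app = 299 μmol·min⁻¹.
v = Vmax,app·[S]/(Km,app + [S]) = 299 × 0.719/(0.492 + 0.719) = 178 μmol·min⁻¹.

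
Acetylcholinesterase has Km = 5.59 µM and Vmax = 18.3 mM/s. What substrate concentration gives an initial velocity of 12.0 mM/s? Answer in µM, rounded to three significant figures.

10.6 µM

The required fractional saturation is v/Vmax = 12.0/18.3 = 0.6557.
Then [S]/(Km+[S]) = 0.6557 ⇒ [S] = 5.59 × 0.6557/(1 − 0.6557) = 10.6 µM.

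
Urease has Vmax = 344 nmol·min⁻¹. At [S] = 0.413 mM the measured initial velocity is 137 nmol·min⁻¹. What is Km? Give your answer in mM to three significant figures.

v/Vmax = 137/344 = 0.3983 = [S]/(Km+[S]).
So Km + [S] = [S]/0.3983 = 1.037 mM, giving Km = 1.037 − 0.413 = 0.624 mM.

0.624 mM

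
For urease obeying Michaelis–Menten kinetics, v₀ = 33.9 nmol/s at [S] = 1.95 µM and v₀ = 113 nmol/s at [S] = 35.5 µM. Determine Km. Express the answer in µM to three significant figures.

5.57 µM

From v = Vmax[S]/(Km+[S]), each point gives Vmax = v(Km+[S])/[S].
Equating: 33.9(Km+1.95)/1.95 = 113(Km+35.5)/35.5.
17.38·Km + 33.9 = 3.183·Km + 113, so (17.38 − 3.183)·Km = 113 − 33.9.
Km = 79.10/14.20 = 5.57 µM; then Vmax = 33.9(5.57+1.95)/1.95 = 131 nmol/s.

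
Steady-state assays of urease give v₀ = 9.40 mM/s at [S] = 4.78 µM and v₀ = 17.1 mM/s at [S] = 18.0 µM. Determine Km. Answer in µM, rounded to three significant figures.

From v = Vmax[S]/(Km+[S]), each point gives Vmax = v(Km+[S])/[S].
Equating: 9.40(Km+4.78)/4.78 = 17.1(Km+18.0)/18.0.
1.967·Km + 9.40 = 0.9500·Km + 17.1, so (1.967 − 0.9500)·Km = 17.1 − 9.40.
Km = 7.700/1.017 = 7.57 µM; then Vmax = 9.40(7.57+4.78)/4.78 = 24.3 mM/s.

7.57 µM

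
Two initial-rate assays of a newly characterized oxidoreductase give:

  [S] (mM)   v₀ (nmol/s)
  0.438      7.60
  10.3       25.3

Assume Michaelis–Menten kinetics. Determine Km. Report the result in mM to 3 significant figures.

1.19 mM

In reciprocal form, 1/v = (Km/Vmax)·(1/[S]) + 1/Vmax. The two points give (1/[S], 1/v) = (2.283, 0.1316) and (0.09709, 0.03953).
Slope = (0.1316 − 0.03953)/(2.283 − 0.09709) = 0.04211; intercept = 0.1316 − 0.04211×2.283 = 0.03544.
Vmax = 1/intercept = 28.2 nmol/s; Km = slope × Vmax = 0.04211 × 28.2 = 1.19 mM.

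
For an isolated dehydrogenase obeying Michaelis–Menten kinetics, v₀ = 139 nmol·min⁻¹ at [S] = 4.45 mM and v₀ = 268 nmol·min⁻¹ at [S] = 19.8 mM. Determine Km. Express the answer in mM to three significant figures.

7.29 mM

In reciprocal form, 1/v = (Km/Vmax)·(1/[S]) + 1/Vmax. The two points give (1/[S], 1/v) = (0.2247, 0.007194) and (0.05051, 0.003731).
Slope = (0.007194 − 0.003731)/(0.2247 − 0.05051) = 0.01988; intercept = 0.007194 − 0.01988×0.2247 = 0.002727.
Vmax = 1/intercept = 367 nmol·min⁻¹; Km = slope × Vmax = 0.01988 × 367 = 7.29 mM.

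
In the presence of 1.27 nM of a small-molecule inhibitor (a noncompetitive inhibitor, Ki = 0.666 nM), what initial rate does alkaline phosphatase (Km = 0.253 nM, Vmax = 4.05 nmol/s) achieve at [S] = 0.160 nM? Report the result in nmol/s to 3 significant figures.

0.540 nmol/s

α = 1 + [I]/Ki = 1 + 1.27/0.666 = 2.907.
For a noncompetitive inhibitor, Vmax is reduced to Vmax/α while Km is unchanged: Km,app = 0.253 nM, Vmax,app = 1.39 nmol/s.
v = Vmax,app·[S]/(Km,app + [S]) = 1.39 × 0.160/(0.253 + 0.160) = 0.540 nmol/s.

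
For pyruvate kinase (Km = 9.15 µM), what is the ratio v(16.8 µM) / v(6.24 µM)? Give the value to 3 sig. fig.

The fractional saturations are [S]/(Km+[S]) = 6.24/15.39 = 0.4055 and 16.8/25.95 = 0.6474.
v₂/v₁ is just their ratio: 0.6474/0.4055 = 1.60.

1.60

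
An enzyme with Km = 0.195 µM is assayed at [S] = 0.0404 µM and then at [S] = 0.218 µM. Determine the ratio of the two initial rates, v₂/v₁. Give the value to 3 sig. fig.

Since Vmax cancels, v₂/v₁ = [S]₂(Km+[S]₁) / [S]₁(Km+[S]₂).
= 0.218×(0.195+0.0404) / (0.0404×(0.195+0.218)) = 0.05132/0.01669 = 3.08.

3.08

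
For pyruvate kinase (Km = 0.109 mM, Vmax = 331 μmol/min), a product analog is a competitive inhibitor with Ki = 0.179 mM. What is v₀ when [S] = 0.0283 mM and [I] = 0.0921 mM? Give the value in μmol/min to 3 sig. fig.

α = 1 + [I]/Ki = 1 + 0.0921/0.179 = 1.515.
For a competitive inhibitor, Vmax is unchanged and the apparent Km becomes α·Km: Km,app = 0.165 mM, Vmax,app = 331 μmol/min.
v = Vmax,app·[S]/(Km,app + [S]) = 331 × 0.0283/(0.165 + 0.0283) = 48.4 μmol/min.

48.4 μmol/min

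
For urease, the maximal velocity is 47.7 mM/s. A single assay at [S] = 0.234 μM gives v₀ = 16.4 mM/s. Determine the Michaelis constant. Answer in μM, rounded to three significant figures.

0.447 μM

From v = Vmax[S]/(Km+[S]), Km = [S](Vmax − v)/v.
Km = 0.234 × (47.7 − 16.4) / 16.4 = 7.324/16.4 = 0.447 μM.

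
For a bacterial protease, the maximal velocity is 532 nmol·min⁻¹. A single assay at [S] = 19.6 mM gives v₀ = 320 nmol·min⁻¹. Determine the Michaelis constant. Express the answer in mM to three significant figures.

From v = Vmax[S]/(Km+[S]), Km = [S](Vmax − v)/v.
Km = 19.6 × (532 − 320) / 320 = 4155/320 = 13.0 mM.

13.0 mM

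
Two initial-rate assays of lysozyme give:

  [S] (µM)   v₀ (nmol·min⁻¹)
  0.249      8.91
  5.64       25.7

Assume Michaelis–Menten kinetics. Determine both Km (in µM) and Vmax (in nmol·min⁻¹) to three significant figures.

From v = Vmax[S]/(Km+[S]), each point gives Vmax = v(Km+[S])/[S].
Equating: 8.91(Km+0.249)/0.249 = 25.7(Km+5.64)/5.64.
35.78·Km + 8.91 = 4.557·Km + 25.7, so (35.78 − 4.557)·Km = 25.7 − 8.91.
Km = 16.79/31.23 = 0.538 µM; then Vmax = 8.91(0.538+0.249)/0.249 = 28.2 nmol·min⁻¹.

Km = 0.538 µM; Vmax = 28.2 nmol·min⁻¹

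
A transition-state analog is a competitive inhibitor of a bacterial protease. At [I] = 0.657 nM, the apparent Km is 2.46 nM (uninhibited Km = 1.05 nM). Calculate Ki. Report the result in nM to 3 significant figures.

0.489 nM

Competitive: Km,app = α·Km with α = 1 + [I]/Ki.
α = Km,app/Km = 2.46/1.05 = 2.343.
Since α = 1 + [I]/Ki, [I]/Ki = 2.343 − 1 = 1.343 and Ki = 0.657/1.343 = 0.489 nM.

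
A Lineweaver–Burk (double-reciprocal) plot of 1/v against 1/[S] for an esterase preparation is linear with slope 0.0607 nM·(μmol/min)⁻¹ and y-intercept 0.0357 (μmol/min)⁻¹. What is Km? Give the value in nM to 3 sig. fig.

1.70 nM

y-intercept = 1/Vmax ⇒ Vmax = 28.0 μmol/min; slope = Km/Vmax ⇒ Km = slope × Vmax.
Km = 0.0607 × 28.0 = 1.70 nM.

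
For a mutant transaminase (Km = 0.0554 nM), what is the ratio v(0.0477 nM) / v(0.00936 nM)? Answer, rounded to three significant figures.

3.20

The fractional saturations are [S]/(Km+[S]) = 0.00936/0.06476 = 0.1445 and 0.0477/0.1031 = 0.4627.
v₂/v₁ is just their ratio: 0.4627/0.1445 = 3.20.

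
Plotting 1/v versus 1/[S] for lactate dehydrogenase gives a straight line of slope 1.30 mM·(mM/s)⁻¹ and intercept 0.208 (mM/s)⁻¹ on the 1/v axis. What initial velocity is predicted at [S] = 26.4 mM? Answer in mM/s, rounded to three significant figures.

3.89 mM/s

The y-intercept is 1/Vmax, so Vmax = 1/0.208 = 4.81 mM/s.
The slope is Km/Vmax, so Km = 1.30 × 4.81 = 6.25 mM.
Then v = 4.81 × 26.4/(6.25 + 26.4) = 3.89 mM/s.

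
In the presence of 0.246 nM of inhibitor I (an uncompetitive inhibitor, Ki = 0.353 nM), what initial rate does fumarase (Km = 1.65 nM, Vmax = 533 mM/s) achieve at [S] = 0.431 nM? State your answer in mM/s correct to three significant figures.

96.5 mM/s

With α = 1 + [I]/Ki = 1 + 0.246/0.353 = 1.697, the uncompetitive rate law is v = (Vmax/α)·[S] / (Km/α + [S]).
v = (533/1.697)×0.431 / (1.65/1.697 + 0.431) = 135.4/1.403 = 96.5 mM/s.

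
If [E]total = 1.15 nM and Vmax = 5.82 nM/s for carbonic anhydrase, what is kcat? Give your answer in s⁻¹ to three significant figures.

5.06 s⁻¹

kcat = Vmax/[E]total = 5.82 nM/s / 1.15 nM = 5.06 s⁻¹.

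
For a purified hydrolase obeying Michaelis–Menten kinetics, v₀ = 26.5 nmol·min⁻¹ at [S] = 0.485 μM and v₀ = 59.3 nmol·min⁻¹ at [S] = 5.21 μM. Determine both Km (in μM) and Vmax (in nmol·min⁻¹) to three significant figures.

Km = 0.758 μM; Vmax = 67.9 nmol·min⁻¹

From v = Vmax[S]/(Km+[S]), each point gives Vmax = v(Km+[S])/[S].
Equating: 26.5(Km+0.485)/0.485 = 59.3(Km+5.21)/5.21.
54.64·Km + 26.5 = 11.38·Km + 59.3, so (54.64 − 11.38)·Km = 59.3 − 26.5.
Km = 32.80/43.26 = 0.758 μM; then Vmax = 26.5(0.758+0.485)/0.485 = 67.9 nmol·min⁻¹.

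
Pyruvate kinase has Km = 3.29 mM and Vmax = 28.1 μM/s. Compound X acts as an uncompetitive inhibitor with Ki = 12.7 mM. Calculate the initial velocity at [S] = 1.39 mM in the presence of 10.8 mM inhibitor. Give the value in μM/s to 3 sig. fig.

α = 1 + [I]/Ki = 1 + 10.8/12.7 = 1.850.
For an uncompetitive inhibitor, both parameters are divided by α, giving Vmax/α and Km/α: Km,app = 1.78 mM, Vmax,app = 15.2 μM/s.
v = Vmax,app·[S]/(Km,app + [S]) = 15.2 × 1.39/(1.78 + 1.39) = 6.66 μM/s.

6.66 μM/s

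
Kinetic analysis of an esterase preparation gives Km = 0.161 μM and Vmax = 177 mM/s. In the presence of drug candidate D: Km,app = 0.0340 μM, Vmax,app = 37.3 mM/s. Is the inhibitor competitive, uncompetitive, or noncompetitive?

Both Km and Vmax decrease by the same factor (~4.74-fold) — characteristic of uncompetitive inhibition.

uncompetitive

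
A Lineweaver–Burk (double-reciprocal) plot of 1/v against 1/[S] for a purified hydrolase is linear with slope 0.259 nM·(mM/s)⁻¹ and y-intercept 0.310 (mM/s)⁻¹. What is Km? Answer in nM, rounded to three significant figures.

0.835 nM

y-intercept = 1/Vmax ⇒ Vmax = 3.23 mM/s; slope = Km/Vmax ⇒ Km = slope × Vmax.
Km = 0.259 × 3.23 = 0.835 nM.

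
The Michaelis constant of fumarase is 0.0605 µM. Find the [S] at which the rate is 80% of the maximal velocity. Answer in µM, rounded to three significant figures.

0.242 µM

v/Vmax = [S]/(Km+[S]) = 0.8, so [S] = Km·0.8/(1 − 0.8) = 0.0605 × 4.000.
[S] = 0.242 µM.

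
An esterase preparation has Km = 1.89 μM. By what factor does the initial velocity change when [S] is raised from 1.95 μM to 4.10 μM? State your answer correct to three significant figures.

The fractional saturations are [S]/(Km+[S]) = 1.95/3.840 = 0.5078 and 4.10/5.990 = 0.6845.
v₂/v₁ is just their ratio: 0.6845/0.5078 = 1.35.

1.35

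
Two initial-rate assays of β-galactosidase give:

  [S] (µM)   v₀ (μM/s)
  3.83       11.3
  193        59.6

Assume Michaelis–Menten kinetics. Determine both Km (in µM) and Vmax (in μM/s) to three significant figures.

Km = 18.3 µM; Vmax = 65.2 μM/s

In reciprocal form, 1/v = (Km/Vmax)·(1/[S]) + 1/Vmax. The two points give (1/[S], 1/v) = (0.2611, 0.08850) and (0.005181, 0.01678).
Slope = (0.08850 − 0.01678)/(0.2611 − 0.005181) = 0.2802; intercept = 0.08850 − 0.2802×0.2611 = 0.01533.
Vmax = 1/intercept = 65.2 μM/s; Km = slope × Vmax = 0.2802 × 65.2 = 18.3 µM.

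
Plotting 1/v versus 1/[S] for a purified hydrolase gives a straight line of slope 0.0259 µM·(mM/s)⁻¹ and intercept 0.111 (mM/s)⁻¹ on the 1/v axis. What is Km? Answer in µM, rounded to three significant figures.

y-intercept = 1/Vmax ⇒ Vmax = 9.01 mM/s; slope = Km/Vmax ⇒ Km = slope × Vmax.
Km = 0.0259 × 9.01 = 0.233 µM.

0.233 µM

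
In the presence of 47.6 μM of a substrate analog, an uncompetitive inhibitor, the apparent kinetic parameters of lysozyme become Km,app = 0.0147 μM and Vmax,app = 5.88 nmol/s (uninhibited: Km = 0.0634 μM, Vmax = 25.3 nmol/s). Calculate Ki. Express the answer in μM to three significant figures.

Uncompetitive: Vmax,app = Vmax/α (and Km,app = Km/α) with α = 1 + [I]/Ki.
α = Vmax/Vmax,app = 25.3/5.88 = 4.303.
Ki = [I]/(α − 1) = 47.6/3.303 = 14.4 μM.

14.4 μM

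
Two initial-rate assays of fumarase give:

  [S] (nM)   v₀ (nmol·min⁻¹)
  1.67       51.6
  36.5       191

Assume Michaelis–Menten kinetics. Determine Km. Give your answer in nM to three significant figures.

5.43 nM

From v = Vmax[S]/(Km+[S]), each point gives Vmax = v(Km+[S])/[S].
Equating: 51.6(Km+1.67)/1.67 = 191(Km+36.5)/36.5.
30.90·Km + 51.6 = 5.233·Km + 191, so (30.90 − 5.233)·Km = 191 − 51.6.
Km = 139.4/25.67 = 5.43 nM; then Vmax = 51.6(5.43+1.67)/1.67 = 219 nmol·min⁻¹.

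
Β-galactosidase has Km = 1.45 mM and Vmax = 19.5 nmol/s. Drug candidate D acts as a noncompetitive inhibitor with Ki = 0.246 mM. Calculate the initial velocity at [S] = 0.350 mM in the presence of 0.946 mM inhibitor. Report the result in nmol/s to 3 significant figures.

0.783 nmol/s

α = 1 + [I]/Ki = 1 + 0.946/0.246 = 4.846.
For a noncompetitive inhibitor, Vmax is reduced to Vmax/α while Km is unchanged: Km,app = 1.45 mM, Vmax,app = 4.02 nmol/s.
v = Vmax,app·[S]/(Km,app + [S]) = 4.02 × 0.350/(1.45 + 0.350) = 0.783 nmol/s.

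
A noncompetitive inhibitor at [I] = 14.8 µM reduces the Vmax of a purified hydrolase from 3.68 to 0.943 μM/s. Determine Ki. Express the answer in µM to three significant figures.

5.10 µM

Noncompetitive: Vmax,app = Vmax/α with α = 1 + [I]/Ki.
α = Vmax/Vmax,app = 3.68/0.943 = 3.902.
Ki = [I]/(α − 1) = 14.8/2.902 = 5.10 µM.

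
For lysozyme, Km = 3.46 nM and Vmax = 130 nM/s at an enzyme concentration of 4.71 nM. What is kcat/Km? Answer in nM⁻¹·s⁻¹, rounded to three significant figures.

kcat = Vmax/[E]total = 130/4.71 = 27.6 s⁻¹.
kcat/Km = 27.6/3.46 = 7.98 nM⁻¹·s⁻¹.

7.98 nM⁻¹·s⁻¹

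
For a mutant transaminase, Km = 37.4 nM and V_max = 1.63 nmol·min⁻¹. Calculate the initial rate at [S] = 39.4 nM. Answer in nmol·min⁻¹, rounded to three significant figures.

0.836 nmol·min⁻¹

v = Vmax·[S]/(Km + [S]) = 1.63 × 39.4 / (37.4 + 39.4)
  = 64.22 / 76.80 = 0.836 nmol·min⁻¹.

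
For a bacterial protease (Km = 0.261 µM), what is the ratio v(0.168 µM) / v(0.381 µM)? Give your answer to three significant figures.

0.660

The fractional saturations are [S]/(Km+[S]) = 0.381/0.6420 = 0.5935 and 0.168/0.4290 = 0.3916.
v₂/v₁ is just their ratio: 0.3916/0.5935 = 0.660.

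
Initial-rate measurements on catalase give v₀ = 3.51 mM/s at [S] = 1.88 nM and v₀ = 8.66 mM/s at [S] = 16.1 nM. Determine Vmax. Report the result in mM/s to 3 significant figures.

In reciprocal form, 1/v = (Km/Vmax)·(1/[S]) + 1/Vmax. The two points give (1/[S], 1/v) = (0.5319, 0.2849) and (0.06211, 0.1155).
Slope = (0.2849 − 0.1155)/(0.5319 − 0.06211) = 0.3606; intercept = 0.2849 − 0.3606×0.5319 = 0.09307.
Vmax = 1/intercept = 10.7 mM/s; Km = slope × Vmax = 0.3606 × 10.7 = 3.87 nM.

10.7 mM/s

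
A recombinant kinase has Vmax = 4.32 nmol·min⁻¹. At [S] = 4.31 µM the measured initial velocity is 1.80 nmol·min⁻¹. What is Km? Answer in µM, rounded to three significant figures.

6.03 µM

From v = Vmax[S]/(Km+[S]), Km = [S](Vmax − v)/v.
Km = 4.31 × (4.32 − 1.80) / 1.80 = 10.86/1.80 = 6.03 µM.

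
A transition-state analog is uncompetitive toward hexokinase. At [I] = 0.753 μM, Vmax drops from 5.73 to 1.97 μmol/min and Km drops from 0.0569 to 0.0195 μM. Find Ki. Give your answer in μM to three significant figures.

0.395 μM

Uncompetitive: Vmax,app = Vmax/α (and Km,app = Km/α) with α = 1 + [I]/Ki.
α = Vmax/Vmax,app = 5.73/1.97 = 2.909.
Ki = [I]/(α − 1) = 0.753/1.909 = 0.395 μM.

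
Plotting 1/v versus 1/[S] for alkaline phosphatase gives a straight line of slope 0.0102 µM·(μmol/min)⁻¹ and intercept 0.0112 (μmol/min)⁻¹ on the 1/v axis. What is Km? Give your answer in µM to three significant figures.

y-intercept = 1/Vmax ⇒ Vmax = 89.3 μmol/min; slope = Km/Vmax ⇒ Km = slope × Vmax.
Km = 0.0102 × 89.3 = 0.911 µM.

0.911 µM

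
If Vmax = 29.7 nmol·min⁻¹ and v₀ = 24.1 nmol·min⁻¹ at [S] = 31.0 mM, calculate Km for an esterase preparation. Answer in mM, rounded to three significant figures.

From v = Vmax[S]/(Km+[S]), Km = [S](Vmax − v)/v.
Km = 31.0 × (29.7 − 24.1) / 24.1 = 173.6/24.1 = 7.20 mM.

7.20 mM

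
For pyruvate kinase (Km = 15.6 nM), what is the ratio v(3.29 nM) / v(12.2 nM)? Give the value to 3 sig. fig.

0.397

The fractional saturations are [S]/(Km+[S]) = 12.2/27.80 = 0.4388 and 3.29/18.89 = 0.1742.
v₂/v₁ is just their ratio: 0.1742/0.4388 = 0.397.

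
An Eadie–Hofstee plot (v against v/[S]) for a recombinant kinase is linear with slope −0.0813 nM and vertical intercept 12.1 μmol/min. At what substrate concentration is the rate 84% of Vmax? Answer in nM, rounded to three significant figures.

The Eadie–Hofstee slope gives Km = 0.0813 nM (slope = −Km).
v/Vmax = [S]/(Km+[S]) = 0.84 ⇒ [S] = Km·0.84/(1−0.84) = 0.0813 × 5.250 = 0.427 nM.

0.427 nM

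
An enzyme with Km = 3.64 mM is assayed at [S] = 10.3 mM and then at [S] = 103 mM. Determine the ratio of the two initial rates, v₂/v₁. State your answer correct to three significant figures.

Since Vmax cancels, v₂/v₁ = [S]₂(Km+[S]₁) / [S]₁(Km+[S]₂).
= 103×(3.64+10.3) / (10.3×(3.64+103)) = 1436/1098 = 1.31.

1.31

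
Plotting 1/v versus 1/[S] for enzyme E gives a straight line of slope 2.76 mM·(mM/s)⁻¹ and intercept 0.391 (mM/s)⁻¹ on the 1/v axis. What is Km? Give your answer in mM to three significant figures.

y-intercept = 1/Vmax ⇒ Vmax = 2.56 mM/s; slope = Km/Vmax ⇒ Km = slope × Vmax.
Km = 2.76 × 2.56 = 7.06 mM.

7.06 mM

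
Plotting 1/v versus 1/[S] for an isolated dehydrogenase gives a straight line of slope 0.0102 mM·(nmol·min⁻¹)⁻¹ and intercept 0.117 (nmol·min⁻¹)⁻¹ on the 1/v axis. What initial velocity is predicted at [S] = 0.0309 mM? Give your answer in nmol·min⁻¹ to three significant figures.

2.24 nmol·min⁻¹

The y-intercept is 1/Vmax, so Vmax = 1/0.117 = 8.55 nmol·min⁻¹.
The slope is Km/Vmax, so Km = 0.0102 × 8.55 = 0.0872 mM.
Then v = 8.55 × 0.0309/(0.0872 + 0.0309) = 2.24 nmol·min⁻¹.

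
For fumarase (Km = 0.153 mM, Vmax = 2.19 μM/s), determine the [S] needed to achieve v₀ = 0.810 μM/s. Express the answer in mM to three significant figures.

0.0898 mM

The required fractional saturation is v/Vmax = 0.810/2.19 = 0.3699.
Then [S]/(Km+[S]) = 0.3699 ⇒ [S] = 0.153 × 0.3699/(1 − 0.3699) = 0.0898 mM.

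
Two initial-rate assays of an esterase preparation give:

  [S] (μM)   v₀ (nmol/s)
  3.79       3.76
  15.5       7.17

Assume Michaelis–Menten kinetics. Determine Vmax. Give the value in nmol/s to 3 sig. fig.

From v = Vmax[S]/(Km+[S]), each point gives Vmax = v(Km+[S])/[S].
Equating: 3.76(Km+3.79)/3.79 = 7.17(Km+15.5)/15.5.
0.9921·Km + 3.76 = 0.4626·Km + 7.17, so (0.9921 − 0.4626)·Km = 7.17 − 3.76.
Km = 3.410/0.5295 = 6.44 μM; then Vmax = 3.76(6.44+3.79)/3.79 = 10.1 nmol/s.

10.1 nmol/s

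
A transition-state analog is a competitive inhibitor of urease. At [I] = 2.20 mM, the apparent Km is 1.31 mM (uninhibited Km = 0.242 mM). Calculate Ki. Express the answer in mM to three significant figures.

Competitive: Km,app = α·Km with α = 1 + [I]/Ki.
α = Km,app/Km = 1.31/0.242 = 5.413.
Ki = [I]/(α − 1) = 2.20/4.413 = 0.499 mM.

0.499 mM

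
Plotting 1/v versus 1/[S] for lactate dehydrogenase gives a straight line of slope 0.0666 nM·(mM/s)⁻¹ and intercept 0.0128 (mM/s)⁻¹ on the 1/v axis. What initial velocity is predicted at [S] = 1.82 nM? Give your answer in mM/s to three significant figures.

The y-intercept is 1/Vmax, so Vmax = 1/0.0128 = 78.1 mM/s.
The slope is Km/Vmax, so Km = 0.0666 × 78.1 = 5.20 nM.
Then v = 78.1 × 1.82/(5.20 + 1.82) = 20.2 mM/s.

20.2 mM/s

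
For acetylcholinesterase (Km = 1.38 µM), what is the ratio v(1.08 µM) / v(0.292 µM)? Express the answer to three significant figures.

2.51

The fractional saturations are [S]/(Km+[S]) = 0.292/1.672 = 0.1746 and 1.08/2.460 = 0.4390.
v₂/v₁ is just their ratio: 0.4390/0.1746 = 2.51.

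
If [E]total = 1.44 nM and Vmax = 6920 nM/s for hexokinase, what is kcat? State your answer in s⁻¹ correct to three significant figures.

4810 s⁻¹

kcat = Vmax/[E]total = 6920 nM/s / 1.44 nM = 4810 s⁻¹.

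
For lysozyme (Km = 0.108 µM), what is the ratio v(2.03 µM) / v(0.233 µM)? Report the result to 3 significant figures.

Since Vmax cancels, v₂/v₁ = [S]₂(Km+[S]₁) / [S]₁(Km+[S]₂).
= 2.03×(0.108+0.233) / (0.233×(0.108+2.03)) = 0.6922/0.4982 = 1.39.

1.39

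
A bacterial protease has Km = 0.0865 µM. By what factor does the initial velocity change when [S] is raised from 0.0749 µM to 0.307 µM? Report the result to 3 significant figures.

1.68

The fractional saturations are [S]/(Km+[S]) = 0.0749/0.1614 = 0.4641 and 0.307/0.3935 = 0.7802.
v₂/v₁ is just their ratio: 0.7802/0.4641 = 1.68.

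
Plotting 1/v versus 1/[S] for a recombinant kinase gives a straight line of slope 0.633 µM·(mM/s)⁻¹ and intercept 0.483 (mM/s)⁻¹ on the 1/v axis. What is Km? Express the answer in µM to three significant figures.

y-intercept = 1/Vmax ⇒ Vmax = 2.07 mM/s; slope = Km/Vmax ⇒ Km = slope × Vmax.
Km = 0.633 × 2.07 = 1.31 µM.

1.31 µM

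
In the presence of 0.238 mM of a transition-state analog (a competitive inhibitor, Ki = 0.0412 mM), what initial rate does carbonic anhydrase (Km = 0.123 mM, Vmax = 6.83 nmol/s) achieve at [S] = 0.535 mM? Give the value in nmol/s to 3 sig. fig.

2.67 nmol/s

With α = 1 + [I]/Ki = 1 + 0.238/0.0412 = 6.777, the competitive rate law is v = Vmax[S] / (αKm + [S]).
v = 6.83×0.535 / (6.777×0.123 + 0.535) = 3.654/1.369 = 2.67 nmol/s.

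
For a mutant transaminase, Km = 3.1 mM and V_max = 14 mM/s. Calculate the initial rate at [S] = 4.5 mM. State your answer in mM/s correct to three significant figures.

v = Vmax·[S]/(Km + [S]) = 14 × 4.5 / (3.1 + 4.5)
  = 63.00 / 7.600 = 8.29 mM/s.

8.29 mM/s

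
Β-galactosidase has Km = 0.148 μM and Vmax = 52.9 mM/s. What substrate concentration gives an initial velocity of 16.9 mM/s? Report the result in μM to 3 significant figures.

0.0695 μM

The required fractional saturation is v/Vmax = 16.9/52.9 = 0.3195.
Then [S]/(Km+[S]) = 0.3195 ⇒ [S] = 0.148 × 0.3195/(1 − 0.3195) = 0.0695 μM.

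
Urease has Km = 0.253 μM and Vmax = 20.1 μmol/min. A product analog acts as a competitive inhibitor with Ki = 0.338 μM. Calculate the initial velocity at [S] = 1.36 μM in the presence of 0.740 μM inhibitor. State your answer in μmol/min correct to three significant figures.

α = 1 + [I]/Ki = 1 + 0.740/0.338 = 3.189.
For a competitive inhibitor, Vmax is unchanged and the apparent Km becomes α·Km: Km,app = 0.807 μM, Vmax,app = 20.1 μmol/min.
v = Vmax,app·[S]/(Km,app + [S]) = 20.1 × 1.36/(0.807 + 1.36) = 12.6 μmol/min.

12.6 μmol/min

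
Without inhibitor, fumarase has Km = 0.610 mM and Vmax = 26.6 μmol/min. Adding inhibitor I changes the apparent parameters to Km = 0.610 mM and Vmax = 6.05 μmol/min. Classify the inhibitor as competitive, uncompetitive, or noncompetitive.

Vmax decreases (26.6 → 6.05 μmol/min) while Km is unchanged — pure noncompetitive inhibition.

noncompetitive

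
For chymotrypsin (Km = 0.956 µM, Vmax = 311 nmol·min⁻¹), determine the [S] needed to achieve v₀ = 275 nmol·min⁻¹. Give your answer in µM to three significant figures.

7.30 µM

Rearranging v = Vmax[S]/(Km+[S]) gives [S] = Km·v/(Vmax − v).
[S] = 0.956 × 275 / (311 − 275) = 262.9/36.00 = 7.30 µM.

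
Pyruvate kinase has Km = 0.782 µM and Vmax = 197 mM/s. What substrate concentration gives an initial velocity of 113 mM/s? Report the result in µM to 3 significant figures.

1.05 µM

Rearranging v = Vmax[S]/(Km+[S]) gives [S] = Km·v/(Vmax − v).
[S] = 0.782 × 113 / (197 − 113) = 88.37/84.00 = 1.05 µM.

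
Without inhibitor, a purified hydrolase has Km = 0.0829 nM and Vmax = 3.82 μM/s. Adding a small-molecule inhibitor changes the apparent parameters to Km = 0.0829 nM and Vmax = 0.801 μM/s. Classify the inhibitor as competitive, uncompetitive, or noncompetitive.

Vmax decreases (3.82 → 0.801 μM/s) while Km is unchanged — pure noncompetitive inhibition.

noncompetitive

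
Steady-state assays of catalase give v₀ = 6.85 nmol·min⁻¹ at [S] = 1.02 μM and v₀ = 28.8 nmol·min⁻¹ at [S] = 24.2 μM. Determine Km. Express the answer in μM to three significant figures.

From v = Vmax[S]/(Km+[S]), each point gives Vmax = v(Km+[S])/[S].
Equating: 6.85(Km+1.02)/1.02 = 28.8(Km+24.2)/24.2.
6.716·Km + 6.85 = 1.190·Km + 28.8, so (6.716 − 1.190)·Km = 28.8 − 6.85.
Km = 21.95/5.526 = 3.97 μM; then Vmax = 6.85(3.97+1.02)/1.02 = 33.5 nmol·min⁻¹.

3.97 μM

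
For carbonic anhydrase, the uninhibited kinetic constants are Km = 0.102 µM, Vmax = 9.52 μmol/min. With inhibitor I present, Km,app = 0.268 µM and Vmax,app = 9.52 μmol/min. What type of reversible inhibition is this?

competitive

Km increases (0.102 → 0.268 µM) while Vmax is unchanged — the hallmark of competitive inhibition.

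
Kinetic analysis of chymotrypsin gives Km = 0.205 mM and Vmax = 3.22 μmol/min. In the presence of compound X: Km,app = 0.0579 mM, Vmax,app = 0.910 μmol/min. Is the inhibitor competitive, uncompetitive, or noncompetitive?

Both Km and Vmax decrease by the same factor (~3.54-fold) — characteristic of uncompetitive inhibition.

uncompetitive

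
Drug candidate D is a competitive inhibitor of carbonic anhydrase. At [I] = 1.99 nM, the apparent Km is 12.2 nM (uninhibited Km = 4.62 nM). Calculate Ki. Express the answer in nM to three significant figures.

1.21 nM

Competitive: Km,app = α·Km with α = 1 + [I]/Ki.
α = Km,app/Km = 12.2/4.62 = 2.641.
Since α = 1 + [I]/Ki, [I]/Ki = 2.641 − 1 = 1.641 and Ki = 1.99/1.641 = 1.21 nM.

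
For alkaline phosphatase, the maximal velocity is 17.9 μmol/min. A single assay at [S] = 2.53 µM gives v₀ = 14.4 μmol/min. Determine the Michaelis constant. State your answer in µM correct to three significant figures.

0.615 µM

From v = Vmax[S]/(Km+[S]), Km = [S](Vmax − v)/v.
Km = 2.53 × (17.9 − 14.4) / 14.4 = 8.855/14.4 = 0.615 µM.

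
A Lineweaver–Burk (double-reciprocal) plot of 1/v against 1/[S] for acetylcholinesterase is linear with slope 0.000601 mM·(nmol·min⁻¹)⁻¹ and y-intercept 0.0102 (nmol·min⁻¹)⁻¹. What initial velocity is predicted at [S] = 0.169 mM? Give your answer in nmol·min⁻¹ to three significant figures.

72.7 nmol·min⁻¹

The y-intercept is 1/Vmax, so Vmax = 1/0.0102 = 98.0 nmol·min⁻¹.
The slope is Km/Vmax, so Km = 0.000601 × 98.0 = 0.0589 mM.
Then v = 98.0 × 0.169/(0.0589 + 0.169) = 72.7 nmol·min⁻¹.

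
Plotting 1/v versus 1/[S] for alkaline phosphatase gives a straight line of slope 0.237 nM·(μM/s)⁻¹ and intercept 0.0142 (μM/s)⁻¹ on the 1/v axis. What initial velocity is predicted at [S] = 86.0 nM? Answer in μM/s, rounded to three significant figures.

The y-intercept is 1/Vmax, so Vmax = 1/0.0142 = 70.4 μM/s.
The slope is Km/Vmax, so Km = 0.237 × 70.4 = 16.7 nM.
Then v = 70.4 × 86.0/(16.7 + 86.0) = 59.0 μM/s.

59.0 μM/s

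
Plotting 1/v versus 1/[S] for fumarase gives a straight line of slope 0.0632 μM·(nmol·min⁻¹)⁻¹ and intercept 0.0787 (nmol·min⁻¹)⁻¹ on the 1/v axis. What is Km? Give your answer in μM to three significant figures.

0.803 μM

y-intercept = 1/Vmax ⇒ Vmax = 12.7 nmol·min⁻¹; slope = Km/Vmax ⇒ Km = slope × Vmax.
Km = 0.0632 × 12.7 = 0.803 μM.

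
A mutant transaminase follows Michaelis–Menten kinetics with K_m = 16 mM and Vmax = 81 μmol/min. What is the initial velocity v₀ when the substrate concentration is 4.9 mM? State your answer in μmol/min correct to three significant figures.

v = Vmax·[S]/(Km + [S]) = 81 × 4.9 / (16 + 4.9)
  = 396.9 / 20.90 = 19.0 μmol/min.

19.0 μmol/min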